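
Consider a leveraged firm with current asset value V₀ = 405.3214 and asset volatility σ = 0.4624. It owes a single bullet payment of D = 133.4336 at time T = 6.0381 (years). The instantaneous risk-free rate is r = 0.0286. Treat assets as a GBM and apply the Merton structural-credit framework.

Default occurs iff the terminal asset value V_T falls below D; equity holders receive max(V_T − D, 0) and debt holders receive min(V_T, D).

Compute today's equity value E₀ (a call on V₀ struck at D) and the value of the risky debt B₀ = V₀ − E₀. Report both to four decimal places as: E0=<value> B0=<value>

d₁ = [ln(V₀/D) + (r + σ²/2)T] / (σ√T)
   = [ln(405.3214/133.4336) + (0.0286 + 0.5·0.4624²)·6.0381] / (0.4624·√6.0381)
   = [1.111076 + 0.818204] / 1.136235 = 1.697960
d₂ = d₁ − σ√T = 1.697960 − 1.136235 = 0.561725
N(d₁) = 0.955242,  N(d₂) = 0.712848,  e^(−rT) = 0.841399
E₀ = V₀·N(d₁) − D·e^(−rT)·N(d₂)
   = 405.3214·0.955242 − 133.4336·0.841399·0.712848 = 307.148056
B₀ = V₀ − E₀ = 405.3214 − 307.148056 = 98.173344

E0=307.1481 B0=98.1733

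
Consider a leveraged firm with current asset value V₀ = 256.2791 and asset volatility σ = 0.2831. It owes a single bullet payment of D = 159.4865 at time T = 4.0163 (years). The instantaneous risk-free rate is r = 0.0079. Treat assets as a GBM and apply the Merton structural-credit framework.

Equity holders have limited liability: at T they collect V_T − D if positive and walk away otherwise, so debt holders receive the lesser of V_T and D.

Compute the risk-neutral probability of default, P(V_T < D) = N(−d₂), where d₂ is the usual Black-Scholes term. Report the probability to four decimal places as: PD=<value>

d₁ = [ln(V₀/D) + (r + σ²/2)T] / (σ√T)
   = [ln(256.2791/159.4865) + (0.0079 + 0.5·0.2831²)·4.0163] / (0.2831·√4.0163)
   = [0.474308 + 0.192673] / 0.567352 = 1.175603
d₂ = d₁ − σ√T = 1.175603 − 0.567352 = 0.608250
risk-neutral PD = N(−d₂) = N(-0.608250) = 0.271511

PD=0.2715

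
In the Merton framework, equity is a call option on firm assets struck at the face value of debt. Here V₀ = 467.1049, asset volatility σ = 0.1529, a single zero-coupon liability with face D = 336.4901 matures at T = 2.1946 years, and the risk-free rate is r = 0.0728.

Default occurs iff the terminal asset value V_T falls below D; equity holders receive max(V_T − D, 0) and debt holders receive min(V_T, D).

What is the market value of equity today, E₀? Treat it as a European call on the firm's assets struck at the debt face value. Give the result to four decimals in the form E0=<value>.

E0=180.7600

d₁ = [ln(V₀/D) + (r + σ²/2)T] / (σ√T)
   = [ln(467.1049/336.4901) + (0.0728 + 0.5·0.1529²)·2.1946] / (0.1529·√2.1946)
   = [0.327985 + 0.185420] / 0.226509 = 2.266601
d₂ = d₁ − σ√T = 2.266601 − 0.226509 = 2.040092
N(d₁) = 0.988293,  N(d₂) = 0.979329,  e^(−rT) = 0.852342
E₀ = V₀·N(d₁) − D·e^(−rT)·N(d₂)
   = 467.1049·0.988293 − 336.4901·0.852342·0.979329 = 180.759979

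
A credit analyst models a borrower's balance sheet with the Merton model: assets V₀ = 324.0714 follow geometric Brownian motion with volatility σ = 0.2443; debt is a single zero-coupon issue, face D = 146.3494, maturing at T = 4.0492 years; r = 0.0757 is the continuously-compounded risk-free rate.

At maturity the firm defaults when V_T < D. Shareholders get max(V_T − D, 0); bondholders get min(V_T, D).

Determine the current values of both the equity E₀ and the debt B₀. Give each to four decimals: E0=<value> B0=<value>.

d₁ = [ln(V₀/D) + (r + σ²/2)T] / (σ√T)
   = [ln(324.0714/146.3494) + (0.0757 + 0.5·0.2443²)·4.0492] / (0.2443·√4.0492)
   = [0.794967 + 0.427358] / 0.491596 = 2.486443
d₂ = d₁ − σ√T = 2.486443 − 0.491596 = 1.994847
N(d₁) = 0.993549,  N(d₂) = 0.976970,  e^(−rT) = 0.736001
E₀ = V₀·N(d₁) − D·e^(−rT)·N(d₂)
   = 324.0714·0.993549 − 146.3494·0.736001·0.976970 = 216.748073
B₀ = V₀ − E₀ = 324.0714 − 216.748073 = 107.323327

E0=216.7481 B0=107.3233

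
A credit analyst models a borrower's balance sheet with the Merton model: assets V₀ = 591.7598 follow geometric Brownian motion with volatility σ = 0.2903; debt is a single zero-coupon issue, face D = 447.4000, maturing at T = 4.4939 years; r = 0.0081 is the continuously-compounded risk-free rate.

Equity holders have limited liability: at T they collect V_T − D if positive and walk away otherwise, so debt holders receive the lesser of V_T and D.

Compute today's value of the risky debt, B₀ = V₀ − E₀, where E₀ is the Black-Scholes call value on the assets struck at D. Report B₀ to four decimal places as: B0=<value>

d₁ = [ln(V₀/D) + (r + σ²/2)T] / (σ√T)
   = [ln(591.7598/447.4000) + (0.0081 + 0.5·0.2903²)·4.4939] / (0.2903·√4.4939)
   = [0.279648 + 0.225760] / 0.615402 = 0.821265
d₂ = d₁ − σ√T = 0.821265 − 0.615402 = 0.205863
N(d₁) = 0.794252,  N(d₂) = 0.581551,  e^(−rT) = 0.964254
E₀ = V₀·N(d₁) − D·e^(−rT)·N(d₂)
   = 591.7598·0.794252 − 447.4000·0.964254·0.581551 = 219.121248
B₀ = V₀ − E₀ = 591.7598 − 219.121248 = 372.638552

B0=372.6386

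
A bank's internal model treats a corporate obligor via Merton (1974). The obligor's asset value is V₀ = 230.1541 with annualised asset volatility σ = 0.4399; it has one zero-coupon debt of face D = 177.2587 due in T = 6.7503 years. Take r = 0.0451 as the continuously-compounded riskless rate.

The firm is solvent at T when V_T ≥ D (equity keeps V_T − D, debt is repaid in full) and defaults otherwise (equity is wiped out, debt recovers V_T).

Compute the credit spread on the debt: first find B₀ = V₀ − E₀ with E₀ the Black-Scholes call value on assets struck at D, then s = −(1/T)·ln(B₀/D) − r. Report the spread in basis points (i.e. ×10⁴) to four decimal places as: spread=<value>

spread=483.6436

d₁ = [ln(V₀/D) + (r + σ²/2)T] / (σ√T)
   = [ln(230.1541/177.2587) + (0.0451 + 0.5·0.4399²)·6.7503] / (0.4399·√6.7503)
   = [0.261139 + 0.957571] / 1.142919 = 1.066313
d₂ = d₁ − σ√T = 1.066313 − 1.142919 = -0.076606
N(d₁) = 0.856859,  N(d₂) = 0.469468,  e^(−rT) = 0.737537
E₀ = V₀·N(d₁) − D·e^(−rT)·N(d₂)
   = 230.1541·0.856859 − 177.2587·0.737537·0.469468 = 135.833675
B₀ = V₀ − E₀ = 230.1541 − 135.833675 = 94.320425
spread = −(1/T)·ln(B₀/D) − r = −(1/6.7503)·ln(94.320425/177.2587) − 0.0451 = 0.04836436
in basis points: 0.04836436 × 10⁴ = 483.6436 bp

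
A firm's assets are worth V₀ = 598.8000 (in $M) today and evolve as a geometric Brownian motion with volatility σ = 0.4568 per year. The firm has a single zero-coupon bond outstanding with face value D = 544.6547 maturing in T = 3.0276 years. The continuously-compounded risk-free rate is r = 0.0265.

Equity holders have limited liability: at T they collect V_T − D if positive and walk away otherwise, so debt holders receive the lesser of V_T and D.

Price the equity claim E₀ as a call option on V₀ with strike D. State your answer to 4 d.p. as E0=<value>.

E0=222.0945

d₁ = [ln(V₀/D) + (r + σ²/2)T] / (σ√T)
   = [ln(598.8000/544.6547) + (0.0265 + 0.5·0.4568²)·3.0276] / (0.4568·√3.0276)
   = [0.094776 + 0.396110] / 0.794832 = 0.617597
d₂ = d₁ − σ√T = 0.617597 − 0.794832 = -0.177235
N(d₁) = 0.731580,  N(d₂) = 0.429662,  e^(−rT) = 0.922903
E₀ = V₀·N(d₁) − D·e^(−rT)·N(d₂)
   = 598.8000·0.731580 − 544.6547·0.922903·0.429662 = 222.094516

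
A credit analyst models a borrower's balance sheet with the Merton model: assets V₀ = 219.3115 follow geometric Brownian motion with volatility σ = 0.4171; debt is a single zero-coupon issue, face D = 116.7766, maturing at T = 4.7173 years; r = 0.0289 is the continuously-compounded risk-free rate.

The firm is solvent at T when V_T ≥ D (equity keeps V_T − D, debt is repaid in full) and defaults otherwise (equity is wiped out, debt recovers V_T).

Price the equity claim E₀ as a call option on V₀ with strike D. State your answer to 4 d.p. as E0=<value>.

d₁ = [ln(V₀/D) + (r + σ²/2)T] / (σ√T)
   = [ln(219.3115/116.7766) + (0.0289 + 0.5·0.4171²)·4.7173] / (0.4171·√4.7173)
   = [0.630230 + 0.546670] / 0.905914 = 1.299130
d₂ = d₁ − σ√T = 1.299130 − 0.905914 = 0.393217
N(d₁) = 0.903050,  N(d₂) = 0.652920,  e^(−rT) = 0.872555
E₀ = V₀·N(d₁) − D·e^(−rT)·N(d₂)
   = 219.3115·0.903050 − 116.7766·0.872555·0.652920 = 131.520711

E0=131.5207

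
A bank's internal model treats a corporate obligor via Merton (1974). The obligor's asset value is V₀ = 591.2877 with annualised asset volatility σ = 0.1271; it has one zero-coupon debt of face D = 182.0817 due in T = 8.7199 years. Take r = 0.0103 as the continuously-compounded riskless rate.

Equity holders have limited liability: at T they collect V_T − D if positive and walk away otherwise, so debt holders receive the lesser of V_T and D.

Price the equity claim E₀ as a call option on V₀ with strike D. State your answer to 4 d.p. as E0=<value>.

E0=424.8577

d₁ = [ln(V₀/D) + (r + σ²/2)T] / (σ√T)
   = [ln(591.2877/182.0817) + (0.0103 + 0.5·0.1271²)·8.7199] / (0.1271·√8.7199)
   = [1.177847 + 0.160247] / 0.375320 = 3.565213
d₂ = d₁ − σ√T = 3.565213 − 0.375320 = 3.189894
N(d₁) = 0.999818,  N(d₂) = 0.999288,  e^(−rT) = 0.914100
E₀ = V₀·N(d₁) − D·e^(−rT)·N(d₂)
   = 591.2877·0.999818 − 182.0817·0.914100·0.999288 = 424.857722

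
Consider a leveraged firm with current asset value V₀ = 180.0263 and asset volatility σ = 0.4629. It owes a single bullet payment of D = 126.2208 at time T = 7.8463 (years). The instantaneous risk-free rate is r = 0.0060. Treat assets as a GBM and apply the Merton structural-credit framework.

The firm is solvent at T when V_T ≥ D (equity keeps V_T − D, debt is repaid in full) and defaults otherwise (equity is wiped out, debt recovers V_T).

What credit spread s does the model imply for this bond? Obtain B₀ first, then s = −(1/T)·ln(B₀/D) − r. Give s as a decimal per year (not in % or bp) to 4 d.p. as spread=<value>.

d₁ = [ln(V₀/D) + (r + σ²/2)T] / (σ√T)
   = [ln(180.0263/126.2208) + (0.0060 + 0.5·0.4629²)·7.8463] / (0.4629·√7.8463)
   = [0.355070 + 0.887716] / 1.296641 = 0.958466
d₂ = d₁ − σ√T = 0.958466 − 1.296641 = -0.338174
N(d₁) = 0.831086,  N(d₂) = 0.367616,  e^(−rT) = 0.954013
E₀ = V₀·N(d₁) − D·e^(−rT)·N(d₂)
   = 180.0263·0.831086 − 126.2208·0.954013·0.367616 = 105.350418
B₀ = V₀ − E₀ = 180.0263 − 105.350418 = 74.675882
spread = −(1/T)·ln(B₀/D) − r = −(1/7.8463)·ln(74.675882/126.2208) − 0.0060 = 0.06089466

spread=0.0609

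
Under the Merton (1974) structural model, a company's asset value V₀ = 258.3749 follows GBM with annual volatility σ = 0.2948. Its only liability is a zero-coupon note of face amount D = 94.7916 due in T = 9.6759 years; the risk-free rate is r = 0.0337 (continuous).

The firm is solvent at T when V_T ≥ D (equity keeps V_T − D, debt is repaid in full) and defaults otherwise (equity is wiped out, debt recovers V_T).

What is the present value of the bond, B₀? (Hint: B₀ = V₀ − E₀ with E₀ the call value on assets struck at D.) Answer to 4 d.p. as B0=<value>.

d₁ = [ln(V₀/D) + (r + σ²/2)T] / (σ√T)
   = [ln(258.3749/94.7916) + (0.0337 + 0.5·0.2948²)·9.6759] / (0.2948·√9.6759)
   = [1.002731 + 0.746530] / 0.917008 = 1.907574
d₂ = d₁ − σ√T = 1.907574 − 0.917008 = 0.990566
N(d₁) = 0.971777,  N(d₂) = 0.839051,  e^(−rT) = 0.721749
E₀ = V₀·N(d₁) − D·e^(−rT)·N(d₂)
   = 258.3749·0.971777 − 94.7916·0.721749·0.839051 = 193.678435
B₀ = V₀ − E₀ = 258.3749 − 193.678435 = 64.696465

B0=64.6965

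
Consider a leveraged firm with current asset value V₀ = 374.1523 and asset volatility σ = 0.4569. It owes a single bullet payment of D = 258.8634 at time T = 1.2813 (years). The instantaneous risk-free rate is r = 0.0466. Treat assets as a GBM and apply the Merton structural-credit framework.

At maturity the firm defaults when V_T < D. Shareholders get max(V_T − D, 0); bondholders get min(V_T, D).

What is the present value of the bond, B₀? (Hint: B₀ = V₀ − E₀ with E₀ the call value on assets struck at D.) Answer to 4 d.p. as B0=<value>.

d₁ = [ln(V₀/D) + (r + σ²/2)T] / (σ√T)
   = [ln(374.1523/258.8634) + (0.0466 + 0.5·0.4569²)·1.2813] / (0.4569·√1.2813)
   = [0.368362 + 0.193449] / 0.517186 = 1.086286
d₂ = d₁ − σ√T = 1.086286 − 0.517186 = 0.569100
N(d₁) = 0.861324,  N(d₂) = 0.715356,  e^(−rT) = 0.942039
E₀ = V₀·N(d₁) − D·e^(−rT)·N(d₂)
   = 374.1523·0.861324 − 258.8634·0.942039·0.715356 = 147.819979
B₀ = V₀ − E₀ = 374.1523 − 147.819979 = 226.332321

B0=226.3323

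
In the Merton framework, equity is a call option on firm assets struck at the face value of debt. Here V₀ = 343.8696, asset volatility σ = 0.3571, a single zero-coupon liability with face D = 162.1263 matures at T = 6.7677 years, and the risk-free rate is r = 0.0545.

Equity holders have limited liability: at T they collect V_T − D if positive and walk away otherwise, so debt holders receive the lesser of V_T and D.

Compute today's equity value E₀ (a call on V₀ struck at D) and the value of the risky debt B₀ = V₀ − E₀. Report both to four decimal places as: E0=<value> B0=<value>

d₁ = [ln(V₀/D) + (r + σ²/2)T] / (σ√T)
   = [ln(343.8696/162.1263) + (0.0545 + 0.5·0.3571²)·6.7677] / (0.3571·√6.7677)
   = [0.751887 + 0.800350] / 0.928989 = 1.670889
d₂ = d₁ − σ√T = 1.670889 − 0.928989 = 0.741900
N(d₁) = 0.952628,  N(d₂) = 0.770926,  e^(−rT) = 0.691536
E₀ = V₀·N(d₁) − D·e^(−rT)·N(d₂)
   = 343.8696·0.952628 − 162.1263·0.691536·0.770926 = 241.146552
B₀ = V₀ − E₀ = 343.8696 − 241.146552 = 102.723048

E0=241.1466 B0=102.7230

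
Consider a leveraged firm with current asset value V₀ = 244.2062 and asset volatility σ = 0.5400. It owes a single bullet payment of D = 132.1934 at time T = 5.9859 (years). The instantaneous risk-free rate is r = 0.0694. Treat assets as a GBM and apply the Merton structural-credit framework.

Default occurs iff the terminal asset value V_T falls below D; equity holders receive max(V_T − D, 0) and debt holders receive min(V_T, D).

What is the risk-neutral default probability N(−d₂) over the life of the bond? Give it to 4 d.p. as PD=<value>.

d₁ = [ln(V₀/D) + (r + σ²/2)T] / (σ√T)
   = [ln(244.2062/132.1934) + (0.0694 + 0.5·0.5400²)·5.9859] / (0.5400·√5.9859)
   = [0.613747 + 1.288166] / 1.321169 = 1.439568
d₂ = d₁ − σ√T = 1.439568 − 1.321169 = 0.118398
risk-neutral PD = N(−d₂) = N(-0.118398) = 0.452876

PD=0.4529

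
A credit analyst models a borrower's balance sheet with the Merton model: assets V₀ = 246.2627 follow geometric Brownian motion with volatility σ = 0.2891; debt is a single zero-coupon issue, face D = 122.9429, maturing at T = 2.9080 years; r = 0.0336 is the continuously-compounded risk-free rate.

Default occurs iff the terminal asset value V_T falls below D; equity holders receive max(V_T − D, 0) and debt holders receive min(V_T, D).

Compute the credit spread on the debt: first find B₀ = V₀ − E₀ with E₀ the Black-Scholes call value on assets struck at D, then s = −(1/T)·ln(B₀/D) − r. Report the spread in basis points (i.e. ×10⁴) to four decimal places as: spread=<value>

d₁ = [ln(V₀/D) + (r + σ²/2)T] / (σ√T)
   = [ln(246.2627/122.9429) + (0.0336 + 0.5·0.2891²)·2.9080] / (0.2891·√2.9080)
   = [0.694679 + 0.219232] / 0.492998 = 1.853782
d₂ = d₁ − σ√T = 1.853782 − 0.492998 = 1.360784
N(d₁) = 0.968115,  N(d₂) = 0.913209,  e^(−rT) = 0.906913
E₀ = V₀·N(d₁) − D·e^(−rT)·N(d₂)
   = 246.2627·0.968115 − 122.9429·0.906913·0.913209 = 136.589129
B₀ = V₀ − E₀ = 246.2627 − 136.589129 = 109.673571
spread = −(1/T)·ln(B₀/D) − r = −(1/2.9080)·ln(109.673571/122.9429) − 0.0336 = 0.00567497
in basis points: 0.00567497 × 10⁴ = 56.7497 bp

spread=56.7497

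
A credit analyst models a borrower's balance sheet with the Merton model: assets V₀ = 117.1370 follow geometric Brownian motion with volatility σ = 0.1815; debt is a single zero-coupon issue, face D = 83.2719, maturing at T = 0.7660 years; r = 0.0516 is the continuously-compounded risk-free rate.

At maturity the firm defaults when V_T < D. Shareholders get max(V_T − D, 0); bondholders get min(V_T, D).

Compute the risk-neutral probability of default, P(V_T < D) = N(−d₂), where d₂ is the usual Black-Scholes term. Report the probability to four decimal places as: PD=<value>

d₁ = [ln(V₀/D) + (r + σ²/2)T] / (σ√T)
   = [ln(117.1370/83.2719) + (0.0516 + 0.5·0.1815²)·0.7660] / (0.1815·√0.7660)
   = [0.341233 + 0.052142] / 0.158851 = 2.476374
d₂ = d₁ − σ√T = 2.476374 − 0.158851 = 2.317523
risk-neutral PD = N(−d₂) = N(-2.317523) = 0.010238

PD=0.0102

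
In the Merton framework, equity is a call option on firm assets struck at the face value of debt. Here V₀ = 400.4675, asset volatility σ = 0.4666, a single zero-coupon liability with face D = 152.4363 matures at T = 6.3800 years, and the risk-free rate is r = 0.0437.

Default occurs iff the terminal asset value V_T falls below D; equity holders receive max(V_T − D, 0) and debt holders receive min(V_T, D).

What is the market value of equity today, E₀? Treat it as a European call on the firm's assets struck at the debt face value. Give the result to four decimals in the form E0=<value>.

E0=302.0669

d₁ = [ln(V₀/D) + (r + σ²/2)T] / (σ√T)
   = [ln(400.4675/152.4363) + (0.0437 + 0.5·0.4666²)·6.3800] / (0.4666·√6.3800)
   = [0.965886 + 0.973319] / 1.178569 = 1.645389
d₂ = d₁ − σ√T = 1.645389 − 1.178569 = 0.466820
N(d₁) = 0.950055,  N(d₂) = 0.679686,  e^(−rT) = 0.756687
E₀ = V₀·N(d₁) − D·e^(−rT)·N(d₂)
   = 400.4675·0.950055 − 152.4363·0.756687·0.679686 = 302.066859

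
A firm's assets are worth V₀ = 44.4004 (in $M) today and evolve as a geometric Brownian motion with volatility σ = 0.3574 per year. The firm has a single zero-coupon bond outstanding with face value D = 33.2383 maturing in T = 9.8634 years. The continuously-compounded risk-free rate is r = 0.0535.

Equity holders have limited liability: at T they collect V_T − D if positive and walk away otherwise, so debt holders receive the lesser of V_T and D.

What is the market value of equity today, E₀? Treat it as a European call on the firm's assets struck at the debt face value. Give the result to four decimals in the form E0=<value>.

d₁ = [ln(V₀/D) + (r + σ²/2)T] / (σ√T)
   = [ln(44.4004/33.2383) + (0.0535 + 0.5·0.3574²)·9.8634] / (0.3574·√9.8634)
   = [0.289546 + 1.157641] / 1.122452 = 1.289308
d₂ = d₁ − σ√T = 1.289308 − 1.122452 = 0.166856
N(d₁) = 0.901355,  N(d₂) = 0.566258,  e^(−rT) = 0.589965
E₀ = V₀·N(d₁) − D·e^(−rT)·N(d₂)
   = 44.4004·0.901355 − 33.2383·0.589965·0.566258 = 28.916495

E0=28.9165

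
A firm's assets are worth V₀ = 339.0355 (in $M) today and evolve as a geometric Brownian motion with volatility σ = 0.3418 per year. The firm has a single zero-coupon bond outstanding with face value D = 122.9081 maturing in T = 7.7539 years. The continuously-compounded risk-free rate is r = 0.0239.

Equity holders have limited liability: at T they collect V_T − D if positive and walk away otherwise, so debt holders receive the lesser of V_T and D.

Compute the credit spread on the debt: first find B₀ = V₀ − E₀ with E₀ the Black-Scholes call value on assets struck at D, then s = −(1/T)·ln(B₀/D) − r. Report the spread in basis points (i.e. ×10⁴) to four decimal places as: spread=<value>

d₁ = [ln(V₀/D) + (r + σ²/2)T] / (σ√T)
   = [ln(339.0355/122.9081) + (0.0239 + 0.5·0.3418²)·7.7539] / (0.3418·√7.7539)
   = [1.014668 + 0.638252] / 0.951770 = 1.736679
d₂ = d₁ − σ√T = 1.736679 − 0.951770 = 0.784909
N(d₁) = 0.958778,  N(d₂) = 0.783746,  e^(−rT) = 0.830840
E₀ = V₀·N(d₁) − D·e^(−rT)·N(d₂)
   = 339.0355·0.958778 − 122.9081·0.830840·0.783746 = 245.026009
B₀ = V₀ − E₀ = 339.0355 − 245.026009 = 94.009491
spread = −(1/T)·ln(B₀/D) − r = −(1/7.7539)·ln(94.009491/122.9081) − 0.0239 = 0.01066856
in basis points: 0.01066856 × 10⁴ = 106.6856 bp

spread=106.6856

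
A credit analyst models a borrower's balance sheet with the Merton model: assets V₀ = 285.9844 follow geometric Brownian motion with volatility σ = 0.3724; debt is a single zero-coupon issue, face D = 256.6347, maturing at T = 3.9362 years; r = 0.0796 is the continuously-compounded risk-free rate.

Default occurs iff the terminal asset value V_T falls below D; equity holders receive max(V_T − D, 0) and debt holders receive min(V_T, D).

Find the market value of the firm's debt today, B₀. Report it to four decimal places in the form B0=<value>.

d₁ = [ln(V₀/D) + (r + σ²/2)T] / (σ√T)
   = [ln(285.9844/256.6347) + (0.0796 + 0.5·0.3724²)·3.9362] / (0.3724·√3.9362)
   = [0.108284 + 0.586261] / 0.738836 = 0.940052
d₂ = d₁ − σ√T = 0.940052 − 0.738836 = 0.201216
N(d₁) = 0.826405,  N(d₂) = 0.579735,  e^(−rT) = 0.731015
E₀ = V₀·N(d₁) − D·e^(−rT)·N(d₂)
   = 285.9844·0.826405 − 256.6347·0.731015·0.579735 = 127.578333
B₀ = V₀ − E₀ = 285.9844 − 127.578333 = 158.406067

B0=158.4061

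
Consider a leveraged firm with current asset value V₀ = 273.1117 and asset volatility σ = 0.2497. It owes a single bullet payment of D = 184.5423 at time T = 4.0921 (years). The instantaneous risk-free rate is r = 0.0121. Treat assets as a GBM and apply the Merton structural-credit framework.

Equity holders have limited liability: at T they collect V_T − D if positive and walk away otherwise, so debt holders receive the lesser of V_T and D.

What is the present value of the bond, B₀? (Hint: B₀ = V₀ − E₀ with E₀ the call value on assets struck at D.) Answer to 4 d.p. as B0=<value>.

B0=164.2026

d₁ = [ln(V₀/D) + (r + σ²/2)T] / (σ√T)
   = [ln(273.1117/184.5423) + (0.0121 + 0.5·0.2497²)·4.0921] / (0.2497·√4.0921)
   = [0.392002 + 0.177086] / 0.505117 = 1.126647
d₂ = d₁ − σ√T = 1.126647 − 0.505117 = 0.621530
N(d₁) = 0.870054,  N(d₂) = 0.732875,  e^(−rT) = 0.951691
E₀ = V₀·N(d₁) − D·e^(−rT)·N(d₂)
   = 273.1117·0.870054 − 184.5423·0.951691·0.732875 = 108.909145
B₀ = V₀ − E₀ = 273.1117 − 108.909145 = 164.202555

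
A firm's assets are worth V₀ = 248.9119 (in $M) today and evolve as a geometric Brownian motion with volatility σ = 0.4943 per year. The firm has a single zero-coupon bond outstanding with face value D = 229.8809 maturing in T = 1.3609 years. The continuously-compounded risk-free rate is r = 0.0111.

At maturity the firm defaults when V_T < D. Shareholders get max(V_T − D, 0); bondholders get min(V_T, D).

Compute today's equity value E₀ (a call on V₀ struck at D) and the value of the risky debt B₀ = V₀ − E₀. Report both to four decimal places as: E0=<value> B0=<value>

d₁ = [ln(V₀/D) + (r + σ²/2)T] / (σ√T)
   = [ln(248.9119/229.8809) + (0.0111 + 0.5·0.4943²)·1.3609] / (0.4943·√1.3609)
   = [0.079538 + 0.181362] / 0.576639 = 0.452449
d₂ = d₁ − σ√T = 0.452449 − 0.576639 = -0.124189
N(d₁) = 0.674527,  N(d₂) = 0.450583,  e^(−rT) = 0.985008
E₀ = V₀·N(d₁) − D·e^(−rT)·N(d₂)
   = 248.9119·0.674527 − 229.8809·0.985008·0.450583 = 65.870450
B₀ = V₀ − E₀ = 248.9119 − 65.870450 = 183.041450

E0=65.8704 B0=183.0415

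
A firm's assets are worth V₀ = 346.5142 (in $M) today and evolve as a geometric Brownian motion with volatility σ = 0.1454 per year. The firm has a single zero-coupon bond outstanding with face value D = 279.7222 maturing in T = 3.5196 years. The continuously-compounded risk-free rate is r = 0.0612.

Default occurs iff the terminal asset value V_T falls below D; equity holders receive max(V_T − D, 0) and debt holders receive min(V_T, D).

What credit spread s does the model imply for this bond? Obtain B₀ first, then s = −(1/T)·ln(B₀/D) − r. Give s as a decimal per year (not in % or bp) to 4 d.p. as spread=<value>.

d₁ = [ln(V₀/D) + (r + σ²/2)T] / (σ√T)
   = [ln(346.5142/279.7222) + (0.0612 + 0.5·0.1454²)·3.5196] / (0.1454·√3.5196)
   = [0.214127 + 0.252604] / 0.272779 = 1.711020
d₂ = d₁ − σ√T = 1.711020 − 0.272779 = 1.438241
N(d₁) = 0.956461,  N(d₂) = 0.924817,  e^(−rT) = 0.806219
E₀ = V₀·N(d₁) − D·e^(−rT)·N(d₂)
   = 346.5142·0.956461 − 279.7222·0.806219·0.924817 = 122.865033
B₀ = V₀ − E₀ = 346.5142 − 122.865033 = 223.649167
spread = −(1/T)·ln(B₀/D) − r = −(1/3.5196)·ln(223.649167/279.7222) − 0.0612 = 0.00236358

spread=0.0024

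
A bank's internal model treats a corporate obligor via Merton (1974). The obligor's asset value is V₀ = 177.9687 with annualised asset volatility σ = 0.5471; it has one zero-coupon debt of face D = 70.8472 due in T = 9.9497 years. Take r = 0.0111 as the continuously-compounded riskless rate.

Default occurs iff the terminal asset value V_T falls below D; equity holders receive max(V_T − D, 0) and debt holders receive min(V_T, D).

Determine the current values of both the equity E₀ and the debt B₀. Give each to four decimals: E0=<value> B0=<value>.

d₁ = [ln(V₀/D) + (r + σ²/2)T] / (σ√T)
   = [ln(177.9687/70.8472) + (0.0111 + 0.5·0.5471²)·9.9497] / (0.5471·√9.9497)
   = [0.921082 + 1.599506] / 1.725725 = 1.460596
d₂ = d₁ − σ√T = 1.460596 − 1.725725 = -0.265129
N(d₁) = 0.927937,  N(d₂) = 0.395455,  e^(−rT) = 0.895439
E₀ = V₀·N(d₁) − D·e^(−rT)·N(d₂)
   = 177.9687·0.927937 − 70.8472·0.895439·0.395455 = 140.056325
B₀ = V₀ − E₀ = 177.9687 − 140.056325 = 37.912375

E0=140.0563 B0=37.9124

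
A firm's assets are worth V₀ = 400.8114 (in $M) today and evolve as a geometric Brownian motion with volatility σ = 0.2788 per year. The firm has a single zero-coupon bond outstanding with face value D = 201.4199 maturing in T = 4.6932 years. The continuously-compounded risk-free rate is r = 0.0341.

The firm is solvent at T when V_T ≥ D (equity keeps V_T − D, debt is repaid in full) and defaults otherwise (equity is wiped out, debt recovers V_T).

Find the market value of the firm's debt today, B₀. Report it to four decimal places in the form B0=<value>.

B0=166.0600

d₁ = [ln(V₀/D) + (r + σ²/2)T] / (σ√T)
   = [ln(400.8114/201.4199) + (0.0341 + 0.5·0.2788²)·4.6932] / (0.2788·√4.6932)
   = [0.688099 + 0.342438] / 0.603987 = 1.706225
d₂ = d₁ − σ√T = 1.706225 − 0.603987 = 1.102239
N(d₁) = 0.956017,  N(d₂) = 0.864821,  e^(−rT) = 0.852111
E₀ = V₀·N(d₁) − D·e^(−rT)·N(d₂)
   = 400.8114·0.956017 − 201.4199·0.852111·0.864821 = 234.751368
B₀ = V₀ − E₀ = 400.8114 − 234.751368 = 166.060032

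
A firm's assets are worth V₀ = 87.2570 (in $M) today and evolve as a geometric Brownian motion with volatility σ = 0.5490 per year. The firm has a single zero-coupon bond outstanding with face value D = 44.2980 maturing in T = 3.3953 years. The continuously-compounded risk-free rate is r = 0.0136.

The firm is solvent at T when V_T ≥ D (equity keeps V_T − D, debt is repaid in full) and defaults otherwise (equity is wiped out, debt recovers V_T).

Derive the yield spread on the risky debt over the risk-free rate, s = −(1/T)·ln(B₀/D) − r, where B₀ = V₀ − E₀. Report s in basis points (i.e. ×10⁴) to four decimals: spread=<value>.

d₁ = [ln(V₀/D) + (r + σ²/2)T] / (σ√T)
   = [ln(87.2570/44.2980) + (0.0136 + 0.5·0.5490²)·3.3953] / (0.5490·√3.3953)
   = [0.677918 + 0.557849] / 1.011606 = 1.221590
d₂ = d₁ − σ√T = 1.221590 − 1.011606 = 0.209984
N(d₁) = 0.889069,  N(d₂) = 0.583160,  e^(−rT) = 0.954874
E₀ = V₀·N(d₁) − D·e^(−rT)·N(d₂)
   = 87.2570·0.889069 − 44.2980·0.954874·0.583160 = 52.910382
B₀ = V₀ − E₀ = 87.2570 − 52.910382 = 34.346618
spread = −(1/T)·ln(B₀/D) − r = −(1/3.3953)·ln(34.346618/44.2980) − 0.0136 = 0.06133770
in basis points: 0.06133770 × 10⁴ = 613.3770 bp

spread=613.3770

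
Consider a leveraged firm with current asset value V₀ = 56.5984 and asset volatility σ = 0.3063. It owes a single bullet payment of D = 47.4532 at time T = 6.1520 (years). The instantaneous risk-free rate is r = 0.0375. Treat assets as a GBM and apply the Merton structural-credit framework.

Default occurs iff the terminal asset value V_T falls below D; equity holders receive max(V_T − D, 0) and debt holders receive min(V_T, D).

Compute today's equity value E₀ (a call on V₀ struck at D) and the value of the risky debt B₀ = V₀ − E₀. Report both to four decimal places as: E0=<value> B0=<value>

E0=25.2423 B0=31.3561

d₁ = [ln(V₀/D) + (r + σ²/2)T] / (σ√T)
   = [ln(56.5984/47.4532) + (0.0375 + 0.5·0.3063²)·6.1520] / (0.3063·√6.1520)
   = [0.176237 + 0.519289] / 0.759723 = 0.915500
d₂ = d₁ − σ√T = 0.915500 − 0.759723 = 0.155777
N(d₁) = 0.820035,  N(d₂) = 0.561896,  e^(−rT) = 0.793978
E₀ = V₀·N(d₁) − D·e^(−rT)·N(d₂)
   = 56.5984·0.820035 − 47.4532·0.793978·0.561896 = 25.242272
B₀ = V₀ − E₀ = 56.5984 − 25.242272 = 31.356128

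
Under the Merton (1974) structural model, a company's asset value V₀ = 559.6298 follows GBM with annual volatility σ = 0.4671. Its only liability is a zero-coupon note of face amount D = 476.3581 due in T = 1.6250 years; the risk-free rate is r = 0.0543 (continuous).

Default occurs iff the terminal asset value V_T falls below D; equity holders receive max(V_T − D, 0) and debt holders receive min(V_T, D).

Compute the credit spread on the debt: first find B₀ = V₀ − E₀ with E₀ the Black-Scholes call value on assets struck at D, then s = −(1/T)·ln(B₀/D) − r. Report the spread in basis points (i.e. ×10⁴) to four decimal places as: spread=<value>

spread=985.0065

d₁ = [ln(V₀/D) + (r + σ²/2)T] / (σ√T)
   = [ln(559.6298/476.3581) + (0.0543 + 0.5·0.4671²)·1.6250] / (0.4671·√1.6250)
   = [0.161106 + 0.265511] / 0.595438 = 0.716475
d₂ = d₁ − σ√T = 0.716475 − 0.595438 = 0.121037
N(d₁) = 0.763151,  N(d₂) = 0.548169,  e^(−rT) = 0.915543
E₀ = V₀·N(d₁) − D·e^(−rT)·N(d₂)
   = 559.6298·0.763151 − 476.3581·0.915543·0.548169 = 188.010918
B₀ = V₀ − E₀ = 559.6298 − 188.010918 = 371.618882
spread = −(1/T)·ln(B₀/D) − r = −(1/1.6250)·ln(371.618882/476.3581) − 0.0543 = 0.09850065
in basis points: 0.09850065 × 10⁴ = 985.0065 bp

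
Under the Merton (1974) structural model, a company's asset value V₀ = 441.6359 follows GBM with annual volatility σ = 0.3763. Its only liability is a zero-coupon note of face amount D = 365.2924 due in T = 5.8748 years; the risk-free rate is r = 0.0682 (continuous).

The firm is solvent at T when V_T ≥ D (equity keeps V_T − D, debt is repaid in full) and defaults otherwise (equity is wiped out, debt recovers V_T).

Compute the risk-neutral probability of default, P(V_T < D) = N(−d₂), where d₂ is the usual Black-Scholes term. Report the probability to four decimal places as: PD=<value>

PD=0.4241

d₁ = [ln(V₀/D) + (r + σ²/2)T] / (σ√T)
   = [ln(441.6359/365.2924) + (0.0682 + 0.5·0.3763²)·5.8748] / (0.3763·√5.8748)
   = [0.189788 + 0.816602] / 0.912075 = 1.103406
d₂ = d₁ − σ√T = 1.103406 − 0.912075 = 0.191331
risk-neutral PD = N(−d₂) = N(-0.191331) = 0.424133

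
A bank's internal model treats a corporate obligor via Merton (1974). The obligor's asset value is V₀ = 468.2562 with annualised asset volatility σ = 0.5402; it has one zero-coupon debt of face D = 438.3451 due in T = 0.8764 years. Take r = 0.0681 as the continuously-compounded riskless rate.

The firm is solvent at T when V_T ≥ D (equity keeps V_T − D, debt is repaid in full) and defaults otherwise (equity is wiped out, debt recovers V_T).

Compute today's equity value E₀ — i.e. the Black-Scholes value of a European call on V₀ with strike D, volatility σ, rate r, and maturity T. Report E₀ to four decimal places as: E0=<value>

d₁ = [ln(V₀/D) + (r + σ²/2)T] / (σ√T)
   = [ln(468.2562/438.3451) + (0.0681 + 0.5·0.5402²)·0.8764] / (0.5402·√0.8764)
   = [0.066009 + 0.187557] / 0.505715 = 0.501400
d₂ = d₁ − σ√T = 0.501400 − 0.505715 = -0.004314
N(d₁) = 0.691955,  N(d₂) = 0.498279,  e^(−rT) = 0.942063
E₀ = V₀·N(d₁) − D·e^(−rT)·N(d₂)
   = 468.2562·0.691955 − 438.3451·0.942063·0.498279 = 118.248743

E0=118.2487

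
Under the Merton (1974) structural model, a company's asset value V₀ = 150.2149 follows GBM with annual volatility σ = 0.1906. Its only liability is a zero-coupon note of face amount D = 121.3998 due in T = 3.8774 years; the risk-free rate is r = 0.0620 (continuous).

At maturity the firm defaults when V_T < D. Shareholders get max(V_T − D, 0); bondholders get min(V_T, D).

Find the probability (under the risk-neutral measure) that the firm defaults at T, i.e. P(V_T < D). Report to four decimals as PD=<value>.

PD=0.1538

d₁ = [ln(V₀/D) + (r + σ²/2)T] / (σ√T)
   = [ln(150.2149/121.3998) + (0.0620 + 0.5·0.1906²)·3.8774] / (0.1906·√3.8774)
   = [0.212978 + 0.310829] / 0.375313 = 1.395653
d₂ = d₁ − σ√T = 1.395653 − 0.375313 = 1.020341
risk-neutral PD = N(−d₂) = N(-1.020341) = 0.153783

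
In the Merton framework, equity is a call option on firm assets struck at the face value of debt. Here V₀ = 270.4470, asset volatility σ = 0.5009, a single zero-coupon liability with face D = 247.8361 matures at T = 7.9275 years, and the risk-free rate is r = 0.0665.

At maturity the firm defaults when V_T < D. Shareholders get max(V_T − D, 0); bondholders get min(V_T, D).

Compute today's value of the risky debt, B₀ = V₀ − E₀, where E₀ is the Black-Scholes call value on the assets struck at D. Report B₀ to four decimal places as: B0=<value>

d₁ = [ln(V₀/D) + (r + σ²/2)T] / (σ√T)
   = [ln(270.4470/247.8361) + (0.0665 + 0.5·0.5009²)·7.9275] / (0.5009·√7.9275)
   = [0.087309 + 1.521687] / 1.410325 = 1.140869
d₂ = d₁ − σ√T = 1.140869 − 1.410325 = -0.269456
N(d₁) = 0.873038,  N(d₂) = 0.393789,  e^(−rT) = 0.590268
E₀ = V₀·N(d₁) − D·e^(−rT)·N(d₂)
   = 270.4470·0.873038 − 247.8361·0.590268·0.393789 = 178.503107
B₀ = V₀ − E₀ = 270.4470 − 178.503107 = 91.943893

B0=91.9439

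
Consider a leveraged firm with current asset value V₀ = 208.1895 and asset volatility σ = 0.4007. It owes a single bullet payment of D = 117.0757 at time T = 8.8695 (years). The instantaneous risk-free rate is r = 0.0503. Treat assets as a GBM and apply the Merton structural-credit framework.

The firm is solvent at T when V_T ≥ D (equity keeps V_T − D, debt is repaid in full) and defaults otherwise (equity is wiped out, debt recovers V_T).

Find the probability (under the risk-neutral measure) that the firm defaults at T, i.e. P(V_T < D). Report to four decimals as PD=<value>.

PD=0.3976

d₁ = [ln(V₀/D) + (r + σ²/2)T] / (σ√T)
   = [ln(208.1895/117.0757) + (0.0503 + 0.5·0.4007²)·8.8695] / (0.4007·√8.8695)
   = [0.575628 + 1.158181] / 1.193353 = 1.452889
d₂ = d₁ − σ√T = 1.452889 − 1.193353 = 0.259536
risk-neutral PD = N(−d₂) = N(-0.259536) = 0.397611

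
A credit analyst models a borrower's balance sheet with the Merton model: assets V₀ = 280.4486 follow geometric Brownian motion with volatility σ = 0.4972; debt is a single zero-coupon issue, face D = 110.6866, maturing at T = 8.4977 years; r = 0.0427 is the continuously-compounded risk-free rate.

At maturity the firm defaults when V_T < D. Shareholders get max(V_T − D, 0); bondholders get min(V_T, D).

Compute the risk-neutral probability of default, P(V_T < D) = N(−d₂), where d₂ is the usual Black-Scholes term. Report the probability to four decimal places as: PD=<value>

d₁ = [ln(V₀/D) + (r + σ²/2)T] / (σ√T)
   = [ln(280.4486/110.6866) + (0.0427 + 0.5·0.4972²)·8.4977] / (0.4972·√8.4977)
   = [0.929688 + 1.413201] / 1.449379 = 1.616478
d₂ = d₁ − σ√T = 1.616478 − 1.449379 = 0.167100
risk-neutral PD = N(−d₂) = N(-0.167100) = 0.433646

PD=0.4336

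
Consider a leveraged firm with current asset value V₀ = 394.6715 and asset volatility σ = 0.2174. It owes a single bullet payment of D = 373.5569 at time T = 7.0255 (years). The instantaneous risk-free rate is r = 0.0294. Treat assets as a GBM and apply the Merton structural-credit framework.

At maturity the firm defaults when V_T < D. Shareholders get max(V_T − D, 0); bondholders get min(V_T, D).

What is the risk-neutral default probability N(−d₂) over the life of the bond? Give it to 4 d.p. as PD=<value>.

d₁ = [ln(V₀/D) + (r + σ²/2)T] / (σ√T)
   = [ln(394.6715/373.5569) + (0.0294 + 0.5·0.2174²)·7.0255] / (0.2174·√7.0255)
   = [0.054983 + 0.372572] / 0.576233 = 0.741983
d₂ = d₁ − σ√T = 0.741983 − 0.576233 = 0.165750
risk-neutral PD = N(−d₂) = N(-0.165750) = 0.434177

PD=0.4342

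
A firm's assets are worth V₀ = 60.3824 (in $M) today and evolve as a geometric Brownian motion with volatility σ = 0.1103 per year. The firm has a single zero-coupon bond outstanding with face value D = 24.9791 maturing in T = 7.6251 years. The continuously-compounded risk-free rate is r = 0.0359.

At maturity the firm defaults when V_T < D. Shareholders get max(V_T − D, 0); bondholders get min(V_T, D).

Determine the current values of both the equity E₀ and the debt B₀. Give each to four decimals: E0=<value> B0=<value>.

d₁ = [ln(V₀/D) + (r + σ²/2)T] / (σ√T)
   = [ln(60.3824/24.9791) + (0.0359 + 0.5·0.1103²)·7.6251] / (0.1103·√7.6251)
   = [0.882658 + 0.320125] / 0.304578 = 3.949017
d₂ = d₁ − σ√T = 3.949017 − 0.304578 = 3.644439
N(d₁) = 0.999961,  N(d₂) = 0.999866,  e^(−rT) = 0.760529
E₀ = V₀·N(d₁) − D·e^(−rT)·N(d₂)
   = 60.3824·0.999961 − 24.9791·0.760529·0.999866 = 41.385247
B₀ = V₀ − E₀ = 60.3824 − 41.385247 = 18.997153

E0=41.3852 B0=18.9972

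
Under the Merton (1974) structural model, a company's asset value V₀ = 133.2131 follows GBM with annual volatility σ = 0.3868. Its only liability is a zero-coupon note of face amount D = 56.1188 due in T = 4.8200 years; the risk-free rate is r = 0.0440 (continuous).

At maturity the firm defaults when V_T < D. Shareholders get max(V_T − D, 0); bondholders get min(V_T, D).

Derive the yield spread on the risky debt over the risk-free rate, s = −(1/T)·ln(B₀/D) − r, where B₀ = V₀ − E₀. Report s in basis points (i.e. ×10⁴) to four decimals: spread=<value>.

d₁ = [ln(V₀/D) + (r + σ²/2)T] / (σ√T)
   = [ln(133.2131/56.1188) + (0.0440 + 0.5·0.3868²)·4.8200] / (0.3868·√4.8200)
   = [0.864479 + 0.572650] / 0.849200 = 1.692333
d₂ = d₁ − σ√T = 1.692333 − 0.849200 = 0.843133
N(d₁) = 0.954709,  N(d₂) = 0.800423,  e^(−rT) = 0.808900
E₀ = V₀·N(d₁) − D·e^(−rT)·N(d₂)
   = 133.2131·0.954709 − 56.1188·0.808900·0.800423 = 90.844915
B₀ = V₀ − E₀ = 133.2131 − 90.844915 = 42.368185
spread = −(1/T)·ln(B₀/D) − r = −(1/4.8200)·ln(42.368185/56.1188) − 0.0440 = 0.01431393
in basis points: 0.01431393 × 10⁴ = 143.1393 bp

spread=143.1393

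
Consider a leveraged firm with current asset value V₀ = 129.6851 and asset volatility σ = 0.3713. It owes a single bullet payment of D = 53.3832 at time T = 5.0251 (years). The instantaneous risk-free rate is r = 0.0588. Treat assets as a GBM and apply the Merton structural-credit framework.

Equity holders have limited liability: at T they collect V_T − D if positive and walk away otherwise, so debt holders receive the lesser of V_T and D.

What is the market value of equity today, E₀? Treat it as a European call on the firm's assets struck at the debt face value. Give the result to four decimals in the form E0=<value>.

d₁ = [ln(V₀/D) + (r + σ²/2)T] / (σ√T)
   = [ln(129.6851/53.3832) + (0.0588 + 0.5·0.3713²)·5.0251] / (0.3713·√5.0251)
   = [0.887613 + 0.641865] / 0.832333 = 1.837579
d₂ = d₁ − σ√T = 1.837579 − 0.832333 = 1.005246
N(d₁) = 0.966938,  N(d₂) = 0.842611,  e^(−rT) = 0.744177
E₀ = V₀·N(d₁) − D·e^(−rT)·N(d₂)
   = 129.6851·0.966938 − 53.3832·0.744177·0.842611 = 91.923389

E0=91.9234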